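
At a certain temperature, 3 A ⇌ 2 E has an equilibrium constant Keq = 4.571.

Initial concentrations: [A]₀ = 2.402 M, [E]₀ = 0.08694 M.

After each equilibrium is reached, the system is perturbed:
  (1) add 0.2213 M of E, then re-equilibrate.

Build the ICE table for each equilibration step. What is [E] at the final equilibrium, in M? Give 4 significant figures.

[E]_eq = 1.406 M

Q₀ = 5.4541e-04 vs Keq = 4.571 ⇒ Q<K, forward
Step 1:
                  A         E
  Initial     2.402   0.08694
  Change     -1.711     1.141
  Equil      0.6909     1.228
  solve Keq expr → x = 0.5704; check Q = 4.571
Then add 0.2213 M of E.
Step 2:
                  A         E
  Initial    0.6909     1.449
  Change     0.0652  -0.04347
  Equil      0.7561     1.406
  solve Keq expr → x = -0.02173; check Q = 4.571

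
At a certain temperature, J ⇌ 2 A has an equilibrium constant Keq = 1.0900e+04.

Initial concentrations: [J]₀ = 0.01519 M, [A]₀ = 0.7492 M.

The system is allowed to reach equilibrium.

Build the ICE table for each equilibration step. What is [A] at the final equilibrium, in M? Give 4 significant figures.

Q₀ = 36.95 vs Keq = 1.0900e+04 ⇒ Q<K, forward
Step 1:
                    J           A
  init        0.01519      0.7492
  Δ          -0.01513     0.03027
  eq       5.5740e-05      0.7795
  solve Keq expr → x = 0.01513; check Q = 1.0900e+04

[A]_eq = 0.7795 M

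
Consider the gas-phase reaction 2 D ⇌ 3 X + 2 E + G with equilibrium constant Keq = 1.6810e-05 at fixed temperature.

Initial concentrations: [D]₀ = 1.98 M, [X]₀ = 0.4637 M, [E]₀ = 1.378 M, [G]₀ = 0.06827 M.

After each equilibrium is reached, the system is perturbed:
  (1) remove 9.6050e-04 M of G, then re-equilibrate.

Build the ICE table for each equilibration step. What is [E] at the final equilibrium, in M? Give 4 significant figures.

Q₀ = 0.003297 vs Keq = 1.6810e-05 ⇒ Q>K, reverse
Step 1:
                    D           X           E           G
  I              1.98      0.4637       1.378     0.06827
  C            0.1314     -0.1972     -0.1314    -0.06572
  E             2.111      0.2665       1.247    0.002547
  solve Keq expr → x = -0.06572; check Q = 1.6810e-05
Then remove 9.6050e-04 M of G.
Step 2:
                    D           X           E           G
  I             2.111      0.2665       1.247    0.001587
  C         -0.001751    0.002627    0.001751  8.7562e-04
  E              2.11      0.2692       1.248    0.002462
  solve Keq expr → x = 8.7562e-04; check Q = 1.6810e-05

[E]_eq = 1.248 M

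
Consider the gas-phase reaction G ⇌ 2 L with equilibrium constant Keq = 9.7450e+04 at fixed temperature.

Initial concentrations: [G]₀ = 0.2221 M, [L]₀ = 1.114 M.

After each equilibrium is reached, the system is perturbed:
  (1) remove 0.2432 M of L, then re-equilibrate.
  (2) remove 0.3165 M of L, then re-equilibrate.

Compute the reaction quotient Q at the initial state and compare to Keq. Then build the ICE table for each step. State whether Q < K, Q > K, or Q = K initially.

Q₀ = 5.588 vs Keq = 9.7450e+04 ⇒ Q<K, forward
Step 1:
                    G           L
  I            0.2221       1.114
  C           -0.2221      0.4442
  E        2.4914e-05       1.558
  solve Keq expr → x = 0.2221; check Q = 9.7450e+04
Then remove 0.2432 M of L.
Step 2:
                    G           L
  I        2.4914e-05       1.315
  C       -7.1698e-06  1.4340e-05
  E        1.7744e-05       1.315
  solve Keq expr → x = 7.1698e-06; check Q = 9.7450e+04
Then remove 0.3165 M of L.
Step 3:
                    G           L
  I        1.7744e-05      0.9985
  C       -7.5133e-06  1.5027e-05
  E        1.0230e-05      0.9985
  solve Keq expr → x = 7.5133e-06; check Q = 9.7450e+04

Q₀ = 5.588; Q < K (proceeds forward)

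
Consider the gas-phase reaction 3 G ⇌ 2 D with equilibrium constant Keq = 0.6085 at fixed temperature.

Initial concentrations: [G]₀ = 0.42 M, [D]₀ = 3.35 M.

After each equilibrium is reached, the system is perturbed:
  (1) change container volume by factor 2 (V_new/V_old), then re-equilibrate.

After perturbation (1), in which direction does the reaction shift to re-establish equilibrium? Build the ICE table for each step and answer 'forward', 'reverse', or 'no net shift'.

Direction: reverse

Q₀ = 151.5 vs Keq = 0.6085 ⇒ Q>K, reverse
Step 1:
                    G           D
  init           0.42        3.35
  Δ             1.619      -1.079
  eq            2.039       2.271
  solve Keq expr → x = -0.5396; check Q = 0.6085
Then change container volume by factor 2 (V_new/V_old).
Step 2:
                    G           D
  init          1.019       1.135
  Δ            0.1753     -0.1168
  eq            1.195       1.019
  solve Keq expr → x = -0.05842; check Q = 0.6085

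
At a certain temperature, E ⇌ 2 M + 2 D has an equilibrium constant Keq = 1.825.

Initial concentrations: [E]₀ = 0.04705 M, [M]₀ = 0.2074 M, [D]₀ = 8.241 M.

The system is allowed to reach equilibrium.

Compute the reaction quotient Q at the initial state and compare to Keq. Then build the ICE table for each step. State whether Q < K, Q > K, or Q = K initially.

Q₀ = 62.09; Q > K (proceeds reverse)

Q₀ = 62.09 vs Keq = 1.825 ⇒ Q>K, reverse
Step 1:
                   E          M          D
  Initial    0.04705     0.2074      8.241
  Change     0.07459    -0.1492    -0.1492
  Equil       0.1216    0.05823      8.092
  solve Keq expr → x = -0.07459; check Q = 1.825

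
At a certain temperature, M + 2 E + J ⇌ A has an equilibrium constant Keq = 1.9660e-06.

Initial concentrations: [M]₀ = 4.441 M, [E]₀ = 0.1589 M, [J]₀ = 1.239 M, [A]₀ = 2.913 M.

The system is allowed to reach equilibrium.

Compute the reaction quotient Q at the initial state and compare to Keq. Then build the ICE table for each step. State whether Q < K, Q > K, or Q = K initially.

Q₀ = 20.97 vs Keq = 1.9660e-06 ⇒ Q>K, reverse
Step 1:
                   M          E          J          A
  I            4.441     0.1589      1.239      2.913
  C            2.911      5.822      2.911     -2.911
  E            7.352      5.981       4.15   0.002145
  solve Keq expr → x = -2.911; check Q = 1.9660e-06

Q₀ = 20.97; Q > K (proceeds reverse)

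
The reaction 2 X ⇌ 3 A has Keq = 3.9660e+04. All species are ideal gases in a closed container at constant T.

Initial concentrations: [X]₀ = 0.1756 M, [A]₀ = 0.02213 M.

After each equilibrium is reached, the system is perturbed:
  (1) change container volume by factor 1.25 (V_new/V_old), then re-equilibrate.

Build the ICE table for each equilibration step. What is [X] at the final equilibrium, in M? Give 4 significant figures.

Q₀ = 3.5148e-04 vs Keq = 3.9660e+04 ⇒ Q<K, forward
Step 1:
                    X           A
  I            0.1756     0.02213
  C           -0.1748      0.2623
  E        7.6153e-04      0.2844
  solve Keq expr → x = 0.08742; check Q = 3.9660e+04
Then change container volume by factor 1.25 (V_new/V_old).
Step 2:
                    X           A
  I        6.0923e-04      0.2275
  C       -6.3973e-05  9.5960e-05
  E        5.4525e-04      0.2276
  solve Keq expr → x = 3.1987e-05; check Q = 3.9660e+04

[X]_eq = 5.4525e-04 M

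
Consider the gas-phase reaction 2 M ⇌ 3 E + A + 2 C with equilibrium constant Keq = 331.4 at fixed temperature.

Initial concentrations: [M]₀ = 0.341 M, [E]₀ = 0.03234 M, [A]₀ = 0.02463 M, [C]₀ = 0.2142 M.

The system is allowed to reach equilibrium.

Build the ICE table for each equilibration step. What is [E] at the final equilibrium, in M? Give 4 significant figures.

Q₀ = 3.2871e-07 vs Keq = 331.4 ⇒ Q<K, forward
Step 1:
                    M           E           A           C
  I             0.341     0.03234     0.02463      0.2142
  C           -0.3358      0.5037      0.1679      0.3358
  E          0.005203       0.536      0.1925        0.55
  solve Keq expr → x = 0.1679; check Q = 331.4

[E]_eq = 0.536 M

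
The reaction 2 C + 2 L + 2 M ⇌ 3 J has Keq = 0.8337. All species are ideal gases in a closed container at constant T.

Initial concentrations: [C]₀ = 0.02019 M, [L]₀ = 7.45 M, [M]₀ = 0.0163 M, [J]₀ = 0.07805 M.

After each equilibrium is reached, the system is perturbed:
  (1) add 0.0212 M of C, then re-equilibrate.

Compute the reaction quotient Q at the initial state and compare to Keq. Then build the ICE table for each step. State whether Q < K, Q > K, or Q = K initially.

Q₀ = 79.1; Q > K (proceeds reverse)

Q₀ = 79.1 vs Keq = 0.8337 ⇒ Q>K, reverse
Step 1:
                   C          L          M          J
  init       0.02019       7.45     0.0163    0.07805
  Δ          0.02057    0.02057    0.02057   -0.03086
  eq         0.04076      7.471    0.03687    0.04719
  solve Keq expr → x = -0.01029; check Q = 0.8337
Then add 0.0212 M of C.
Step 2:
                   C          L          M          J
  init       0.06196      7.471    0.03687    0.04719
  Δ        -0.004634  -0.004634  -0.004634   0.006951
  eq         0.05733      7.466    0.03224    0.05414
  solve Keq expr → x = 0.002317; check Q = 0.8337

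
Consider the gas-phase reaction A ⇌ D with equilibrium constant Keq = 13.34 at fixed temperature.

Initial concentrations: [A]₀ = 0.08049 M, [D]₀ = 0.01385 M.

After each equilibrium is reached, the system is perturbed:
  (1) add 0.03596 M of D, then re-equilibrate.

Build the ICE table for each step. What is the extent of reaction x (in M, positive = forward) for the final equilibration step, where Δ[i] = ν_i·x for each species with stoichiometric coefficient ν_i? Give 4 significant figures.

x = -0.002508 M

Q₀ = 0.1721 vs Keq = 13.34 ⇒ Q<K, forward
Step 1:
                  A         D
  Initial   0.08049   0.01385
  Change   -0.07391   0.07391
  Equil    0.006579   0.08776
  solve Keq expr → x = 0.07391; check Q = 13.34
Then add 0.03596 M of D.
Step 2:
                  A         D
  Initial  0.006579    0.1237
  Change   0.002508 -0.002508
  Equil    0.009086    0.1212
  solve Keq expr → x = -0.002508; check Q = 13.34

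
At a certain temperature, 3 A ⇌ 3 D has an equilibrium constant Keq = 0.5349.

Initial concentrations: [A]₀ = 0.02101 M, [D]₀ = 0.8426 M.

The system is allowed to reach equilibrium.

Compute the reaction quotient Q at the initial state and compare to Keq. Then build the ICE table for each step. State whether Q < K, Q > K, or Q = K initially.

Q₀ = 6.4504e+04 vs Keq = 0.5349 ⇒ Q>K, reverse
Step 1:
                   A          D
  init       0.02101     0.8426
  Δ           0.4557    -0.4557
  eq          0.4767     0.3869
  solve Keq expr → x = -0.1519; check Q = 0.5349

Q₀ = 6.4504e+04; Q > K (proceeds reverse)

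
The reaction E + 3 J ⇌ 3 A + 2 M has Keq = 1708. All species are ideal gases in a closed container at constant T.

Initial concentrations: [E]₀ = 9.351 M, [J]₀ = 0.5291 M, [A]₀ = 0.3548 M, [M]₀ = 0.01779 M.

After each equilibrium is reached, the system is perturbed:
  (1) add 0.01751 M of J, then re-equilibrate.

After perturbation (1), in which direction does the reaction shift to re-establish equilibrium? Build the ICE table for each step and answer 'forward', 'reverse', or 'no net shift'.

Direction: forward

Q₀ = 1.0205e-05 vs Keq = 1708 ⇒ Q<K, forward
Step 1:
                    E           J           A           M
  Initial       9.351      0.5291      0.3548     0.01779
  Change      -0.1705     -0.5116      0.5116      0.3411
  Equil          9.18     0.01748      0.8664      0.3589
  solve Keq expr → x = 0.1705; check Q = 1708
Then add 0.01751 M of J.
Step 2:
                    E           J           A           M
  Initial        9.18     0.03499      0.8664      0.3589
  Change      -0.0056     -0.0168      0.0168      0.0112
  Equil         9.175     0.01819      0.8832      0.3701
  solve Keq expr → x = 0.0056; check Q = 1708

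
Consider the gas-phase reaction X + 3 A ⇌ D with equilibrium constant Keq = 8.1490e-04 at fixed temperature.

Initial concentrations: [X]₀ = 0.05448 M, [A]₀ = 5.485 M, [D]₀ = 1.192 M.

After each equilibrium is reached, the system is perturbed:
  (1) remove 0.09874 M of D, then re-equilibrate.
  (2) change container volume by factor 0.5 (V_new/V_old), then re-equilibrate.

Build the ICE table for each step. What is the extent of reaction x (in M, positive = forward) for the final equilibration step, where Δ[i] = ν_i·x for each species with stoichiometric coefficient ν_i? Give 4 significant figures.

Q₀ = 0.1326 vs Keq = 8.1490e-04 ⇒ Q>K, reverse
Step 1:
                   X          A          D
  I          0.05448      5.485      1.192
  C            0.828      2.484     -0.828
  E           0.8825      7.969      0.364
  solve Keq expr → x = -0.828; check Q = 8.1490e-04
Then remove 0.09874 M of D.
Step 2:
                   X          A          D
  I           0.8825      7.969     0.2652
  C         -0.05517    -0.1655    0.05517
  E           0.8273      7.804     0.3204
  solve Keq expr → x = 0.05517; check Q = 8.1490e-04
Then change container volume by factor 0.5 (V_new/V_old).
Step 3:
                   X          A          D
  I            1.655      15.61     0.6408
  C          -0.8419     -2.526     0.8419
  E           0.8128      13.08      1.483
  solve Keq expr → x = 0.8419; check Q = 8.1490e-04

x = 0.8419 M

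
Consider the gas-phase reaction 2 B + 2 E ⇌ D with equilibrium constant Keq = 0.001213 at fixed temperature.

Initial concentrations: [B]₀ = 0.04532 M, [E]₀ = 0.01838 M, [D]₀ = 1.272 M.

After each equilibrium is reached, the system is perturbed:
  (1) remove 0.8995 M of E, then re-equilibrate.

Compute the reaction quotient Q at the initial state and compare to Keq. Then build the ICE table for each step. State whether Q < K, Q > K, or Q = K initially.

Q₀ = 1.8332e+06 vs Keq = 0.001213 ⇒ Q>K, reverse
Step 1:
                   B          E          D
  I          0.04532    0.01838      1.272
  C            2.452      2.452     -1.226
  E            2.497       2.47    0.04615
  solve Keq expr → x = -1.226; check Q = 0.001213
Then remove 0.8995 M of E.
Step 2:
                   B          E          D
  I            2.497      1.571    0.04615
  C          0.05088    0.05088   -0.02544
  E            2.548      1.621     0.0207
  solve Keq expr → x = -0.02544; check Q = 0.001213

Q₀ = 1.8332e+06; Q > K (proceeds reverse)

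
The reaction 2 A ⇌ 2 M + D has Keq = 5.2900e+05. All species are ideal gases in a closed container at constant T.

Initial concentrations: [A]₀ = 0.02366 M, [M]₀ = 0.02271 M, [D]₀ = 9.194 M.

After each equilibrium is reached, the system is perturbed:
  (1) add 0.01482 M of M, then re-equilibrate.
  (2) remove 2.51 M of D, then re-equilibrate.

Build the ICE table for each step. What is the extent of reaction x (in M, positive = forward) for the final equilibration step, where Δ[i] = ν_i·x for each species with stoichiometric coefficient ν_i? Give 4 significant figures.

x = 1.8637e-05 M

Q₀ = 8.471 vs Keq = 5.2900e+05 ⇒ Q<K, forward
Step 1:
                  A         M         D
  I         0.02366   0.02271     9.194
  C        -0.02347   0.02347   0.01173
  E       1.9263e-04   0.04618     9.206
  solve Keq expr → x = 0.01173; check Q = 5.2900e+05
Then add 0.01482 M of M.
Step 2:
                  A         M         D
  I       1.9263e-04     0.061     9.206
  C       6.1566e-05 -6.1566e-05 -3.0783e-05
  E       2.5420e-04   0.06094     9.206
  solve Keq expr → x = -3.0783e-05; check Q = 5.2900e+05
Then remove 2.51 M of D.
Step 3:
                  A         M         D
  I       2.5420e-04   0.06094     6.696
  C       -3.7274e-05 3.7274e-05 1.8637e-05
  E       2.1692e-04   0.06097     6.696
  solve Keq expr → x = 1.8637e-05; check Q = 5.2900e+05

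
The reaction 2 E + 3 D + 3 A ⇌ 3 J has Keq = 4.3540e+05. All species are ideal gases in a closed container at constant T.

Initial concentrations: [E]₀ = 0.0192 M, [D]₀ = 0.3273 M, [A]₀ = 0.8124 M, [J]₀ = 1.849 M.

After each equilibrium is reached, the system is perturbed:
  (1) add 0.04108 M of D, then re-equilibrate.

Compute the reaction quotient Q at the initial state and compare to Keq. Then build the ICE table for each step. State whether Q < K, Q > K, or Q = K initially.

Q₀ = 9.1214e+05; Q > K (proceeds reverse)

Q₀ = 9.1214e+05 vs Keq = 4.3540e+05 ⇒ Q>K, reverse
Step 1:
                    E           D           A           J
  init         0.0192      0.3273      0.8124       1.849
  Δ          0.006668        0.01        0.01       -0.01
  eq          0.02587      0.3373      0.8224       1.839
  solve Keq expr → x = -0.003334; check Q = 4.3540e+05
Then add 0.04108 M of D.
Step 2:
                    E           D           A           J
  init        0.02587      0.3784      0.8224       1.839
  Δ         -0.003357   -0.005035   -0.005035    0.005035
  eq          0.02251      0.3733      0.8174       1.844
  solve Keq expr → x = 0.001678; check Q = 4.3540e+05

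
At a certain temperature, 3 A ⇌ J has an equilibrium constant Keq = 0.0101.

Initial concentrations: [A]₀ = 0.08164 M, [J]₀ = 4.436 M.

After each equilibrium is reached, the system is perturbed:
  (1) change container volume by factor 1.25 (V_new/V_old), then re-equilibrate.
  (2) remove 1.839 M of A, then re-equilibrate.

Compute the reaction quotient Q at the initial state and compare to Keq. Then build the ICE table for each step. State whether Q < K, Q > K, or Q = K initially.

Q₀ = 8152 vs Keq = 0.0101 ⇒ Q>K, reverse
Step 1:
                    A           J
  Initial     0.08164       4.436
  Change        6.111      -2.037
  Equil         6.193       2.399
  solve Keq expr → x = -2.037; check Q = 0.0101
Then change container volume by factor 1.25 (V_new/V_old).
Step 2:
                    A           J
  Initial       4.954       1.919
  Change       0.5909      -0.197
  Equil         5.545       1.722
  solve Keq expr → x = -0.197; check Q = 0.0101
Then remove 1.839 M of A.
Step 3:
                    A           J
  Initial       3.706       1.722
  Change         1.32     -0.4399
  Equil         5.026       1.282
  solve Keq expr → x = -0.4399; check Q = 0.0101

Q₀ = 8152; Q > K (proceeds reverse)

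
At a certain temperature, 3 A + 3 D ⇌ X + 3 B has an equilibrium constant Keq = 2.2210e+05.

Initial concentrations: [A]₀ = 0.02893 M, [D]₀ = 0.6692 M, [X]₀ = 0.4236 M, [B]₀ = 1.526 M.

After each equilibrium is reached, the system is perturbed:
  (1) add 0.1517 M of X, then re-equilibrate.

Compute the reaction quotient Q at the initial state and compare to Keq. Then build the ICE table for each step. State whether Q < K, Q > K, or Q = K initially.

Q₀ = 2.0745e+05; Q < K (proceeds forward)

Q₀ = 2.0745e+05 vs Keq = 2.2210e+05 ⇒ Q<K, forward
Step 1:
                  A         D         X         B
  I         0.02893    0.6692    0.4236     1.526
  C       -6.0917e-04 -6.0917e-04 2.0306e-04 6.0917e-04
  E         0.02832    0.6686    0.4238     1.527
  solve Keq expr → x = 2.0306e-04; check Q = 2.2210e+05
Then add 0.1517 M of X.
Step 2:
                  A         D         X         B
  I         0.02832    0.6686    0.5755     1.527
  C        0.002834  0.002834 -9.4452e-04 -0.002834
  E         0.03115    0.6714    0.5746     1.524
  solve Keq expr → x = -9.4452e-04; check Q = 2.2210e+05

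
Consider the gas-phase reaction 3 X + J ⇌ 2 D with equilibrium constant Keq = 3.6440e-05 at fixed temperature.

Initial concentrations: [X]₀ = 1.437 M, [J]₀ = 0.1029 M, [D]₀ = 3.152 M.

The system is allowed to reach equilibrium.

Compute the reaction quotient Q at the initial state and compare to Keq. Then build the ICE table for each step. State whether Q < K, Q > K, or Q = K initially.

Q₀ = 32.54; Q > K (proceeds reverse)

Q₀ = 32.54 vs Keq = 3.6440e-05 ⇒ Q>K, reverse
Step 1:
                  X         J         D
  I           1.437    0.1029     3.152
  C           4.559      1.52    -3.039
  E           5.996     1.622    0.1129
  solve Keq expr → x = -1.52; check Q = 3.6440e-05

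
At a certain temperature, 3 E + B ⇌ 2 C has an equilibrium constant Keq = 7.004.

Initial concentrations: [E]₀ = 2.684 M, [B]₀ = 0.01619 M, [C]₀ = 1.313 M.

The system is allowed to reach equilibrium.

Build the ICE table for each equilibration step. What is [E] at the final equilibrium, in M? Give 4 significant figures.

[E]_eq = 2.674 M

Q₀ = 5.507 vs Keq = 7.004 ⇒ Q<K, forward
Step 1:
                   E          B          C
  Initial      2.684    0.01619      1.313
  Change    -0.00959  -0.003197   0.006393
  Equil        2.674    0.01299      1.319
  solve Keq expr → x = 0.003197; check Q = 7.004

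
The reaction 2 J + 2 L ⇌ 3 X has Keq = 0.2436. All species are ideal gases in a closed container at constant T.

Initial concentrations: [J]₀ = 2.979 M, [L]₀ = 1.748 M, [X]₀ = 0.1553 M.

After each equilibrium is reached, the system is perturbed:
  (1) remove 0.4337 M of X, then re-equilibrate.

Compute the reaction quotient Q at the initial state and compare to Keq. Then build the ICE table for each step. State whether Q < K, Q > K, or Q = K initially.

Q₀ = 1.3813e-04 vs Keq = 0.2436 ⇒ Q<K, forward
Step 1:
                   J          L          X
  I            2.979      1.748     0.1553
  C          -0.6648    -0.6648     0.9972
  E            2.314      1.083      1.152
  solve Keq expr → x = 0.3324; check Q = 0.2436
Then remove 0.4337 M of X.
Step 2:
                   J          L          X
  I            2.314      1.083     0.7188
  C          -0.1715    -0.1715     0.2572
  E            2.143     0.9117      0.976
  solve Keq expr → x = 0.08574; check Q = 0.2436

Q₀ = 1.3813e-04; Q < K (proceeds forward)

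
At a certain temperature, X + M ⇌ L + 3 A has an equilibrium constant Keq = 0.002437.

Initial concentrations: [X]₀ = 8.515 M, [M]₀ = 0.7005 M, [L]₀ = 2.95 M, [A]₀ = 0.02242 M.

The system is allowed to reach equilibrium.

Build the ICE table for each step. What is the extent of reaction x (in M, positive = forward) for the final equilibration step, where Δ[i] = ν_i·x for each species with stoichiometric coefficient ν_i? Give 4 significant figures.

x = 0.04754 M

Q₀ = 5.5736e-06 vs Keq = 0.002437 ⇒ Q<K, forward
Step 1:
                   X          M          L          A
  Initial      8.515     0.7005       2.95    0.02242
  Change    -0.04754   -0.04754    0.04754     0.1426
  Equil        8.467      0.653      2.998      0.165
  solve Keq expr → x = 0.04754; check Q = 0.002437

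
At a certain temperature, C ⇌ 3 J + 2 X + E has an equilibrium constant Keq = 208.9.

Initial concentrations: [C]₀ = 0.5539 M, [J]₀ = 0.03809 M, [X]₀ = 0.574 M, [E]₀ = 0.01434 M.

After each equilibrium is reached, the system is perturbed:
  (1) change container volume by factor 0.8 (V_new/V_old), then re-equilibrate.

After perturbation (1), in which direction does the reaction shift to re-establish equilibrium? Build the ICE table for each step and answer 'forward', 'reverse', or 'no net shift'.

Q₀ = 4.7138e-07 vs Keq = 208.9 ⇒ Q<K, forward
Step 1:
                  C         J         X         E
  init       0.5539   0.03809     0.574   0.01434
  Δ         -0.5252     1.576      1.05    0.5252
  eq        0.02865     1.614     1.624    0.5396
  solve Keq expr → x = 0.5252; check Q = 208.9
Then change container volume by factor 0.8 (V_new/V_old).
Step 2:
                  C         J         X         E
  init      0.03581     2.017     2.031    0.6745
  Δ         0.04188   -0.1256  -0.08376  -0.04188
  eq        0.07769     1.892     1.947    0.6326
  solve Keq expr → x = -0.04188; check Q = 208.9

Direction: reverse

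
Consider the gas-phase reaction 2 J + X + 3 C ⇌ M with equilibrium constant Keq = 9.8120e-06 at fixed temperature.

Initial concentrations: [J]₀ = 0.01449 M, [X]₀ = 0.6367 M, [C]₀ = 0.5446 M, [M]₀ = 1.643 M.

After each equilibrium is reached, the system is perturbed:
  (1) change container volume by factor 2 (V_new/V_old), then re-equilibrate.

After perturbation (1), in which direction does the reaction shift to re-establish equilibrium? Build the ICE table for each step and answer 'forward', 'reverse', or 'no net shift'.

Direction: reverse

Q₀ = 7.6091e+04 vs Keq = 9.8120e-06 ⇒ Q>K, reverse
Step 1:
                   J          X          C          M
  I          0.01449     0.6367     0.5446      1.643
  C            3.215      1.607      4.822     -1.607
  E            3.229      2.244      5.367    0.03551
  solve Keq expr → x = -1.607; check Q = 9.8120e-06
Then change container volume by factor 2 (V_new/V_old).
Step 2:
                   J          X          C          M
  I            1.615      1.122      2.684    0.01775
  C          0.03426    0.01713    0.05139   -0.01713
  E            1.649      1.139      2.735 6.2180e-04
  solve Keq expr → x = -0.01713; check Q = 9.8120e-06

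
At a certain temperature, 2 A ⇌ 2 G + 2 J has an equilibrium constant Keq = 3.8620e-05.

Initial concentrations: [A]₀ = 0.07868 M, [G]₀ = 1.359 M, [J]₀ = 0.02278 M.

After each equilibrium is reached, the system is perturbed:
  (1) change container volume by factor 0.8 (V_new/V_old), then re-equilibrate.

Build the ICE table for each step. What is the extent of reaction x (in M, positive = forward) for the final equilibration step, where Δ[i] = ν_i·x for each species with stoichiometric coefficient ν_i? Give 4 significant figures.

x = -5.8456e-05 M

Q₀ = 0.1548 vs Keq = 3.8620e-05 ⇒ Q>K, reverse
Step 1:
                    A           G           J
  init        0.07868       1.359     0.02278
  Δ           0.02231    -0.02231    -0.02231
  eq            0.101       1.337  4.6952e-04
  solve Keq expr → x = -0.01116; check Q = 3.8620e-05
Then change container volume by factor 0.8 (V_new/V_old).
Step 2:
                    A           G           J
  init         0.1262       1.671  5.8690e-04
  Δ        1.1691e-04 -1.1691e-04 -1.1691e-04
  eq           0.1264       1.671  4.6999e-04
  solve Keq expr → x = -5.8456e-05; check Q = 3.8620e-05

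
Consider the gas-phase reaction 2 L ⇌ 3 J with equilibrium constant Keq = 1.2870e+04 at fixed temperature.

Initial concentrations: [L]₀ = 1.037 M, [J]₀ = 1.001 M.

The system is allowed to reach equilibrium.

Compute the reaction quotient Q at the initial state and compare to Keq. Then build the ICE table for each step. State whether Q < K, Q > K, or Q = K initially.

Q₀ = 0.9327; Q < K (proceeds forward)

Q₀ = 0.9327 vs Keq = 1.2870e+04 ⇒ Q<K, forward
Step 1:
                   L          J
  I            1.037      1.001
  C           -1.002      1.503
  E          0.03493      2.504
  solve Keq expr → x = 0.501; check Q = 1.2870e+04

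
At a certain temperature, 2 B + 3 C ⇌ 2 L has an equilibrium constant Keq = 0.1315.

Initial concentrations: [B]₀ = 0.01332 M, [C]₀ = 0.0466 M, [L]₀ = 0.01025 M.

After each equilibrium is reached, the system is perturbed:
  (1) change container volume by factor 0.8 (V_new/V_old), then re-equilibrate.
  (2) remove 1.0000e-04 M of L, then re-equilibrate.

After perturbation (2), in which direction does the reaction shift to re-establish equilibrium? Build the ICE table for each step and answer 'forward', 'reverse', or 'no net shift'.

Direction: forward

Q₀ = 5852 vs Keq = 0.1315 ⇒ Q>K, reverse
Step 1:
                   B          C          L
  I          0.01332     0.0466    0.01025
  C          0.01012    0.01518   -0.01012
  E          0.02344    0.06178 1.3052e-04
  solve Keq expr → x = -0.00506; check Q = 0.1315
Then change container volume by factor 0.8 (V_new/V_old).
Step 2:
                   B          C          L
  I           0.0293    0.07722 1.6315e-04
  C       -6.3937e-05 -9.5906e-05 6.3937e-05
  E          0.02924    0.07713 2.2709e-04
  solve Keq expr → x = 3.1969e-05; check Q = 0.1315
Then remove 1.0000e-04 M of L.
Step 3:
                   B          C          L
  I          0.02924    0.07713 1.2709e-04
  C       -9.8584e-05 -1.4788e-04 9.8584e-05
  E          0.02914    0.07698 2.2567e-04
  solve Keq expr → x = 4.9292e-05; check Q = 0.1315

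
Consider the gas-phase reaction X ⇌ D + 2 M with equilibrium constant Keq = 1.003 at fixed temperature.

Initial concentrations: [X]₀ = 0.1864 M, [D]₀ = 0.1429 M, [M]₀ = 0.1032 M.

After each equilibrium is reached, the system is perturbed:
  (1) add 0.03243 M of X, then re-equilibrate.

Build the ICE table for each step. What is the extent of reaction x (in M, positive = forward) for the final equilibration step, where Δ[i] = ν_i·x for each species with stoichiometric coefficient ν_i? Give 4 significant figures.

Q₀ = 0.008165 vs Keq = 1.003 ⇒ Q<K, forward
Step 1:
                   X          D          M
  Initial     0.1864     0.1429     0.1032
  Change     -0.1431     0.1431     0.2863
  Equil      0.04326      0.286     0.3895
  solve Keq expr → x = 0.1431; check Q = 1.003
Then add 0.03243 M of X.
Step 2:
                   X          D          M
  Initial    0.07569      0.286     0.3895
  Change    -0.01965    0.01965    0.03931
  Equil      0.05604     0.3057     0.4288
  solve Keq expr → x = 0.01965; check Q = 1.003

x = 0.01965 M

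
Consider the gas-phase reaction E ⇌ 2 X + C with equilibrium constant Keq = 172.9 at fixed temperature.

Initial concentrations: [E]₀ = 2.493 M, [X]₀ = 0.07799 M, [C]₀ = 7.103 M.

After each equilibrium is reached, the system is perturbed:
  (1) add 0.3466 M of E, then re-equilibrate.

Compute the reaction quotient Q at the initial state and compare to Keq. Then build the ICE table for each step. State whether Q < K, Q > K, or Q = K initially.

Q₀ = 0.01733 vs Keq = 172.9 ⇒ Q<K, forward
Step 1:
                  E         X         C
  init        2.493   0.07799     7.103
  Δ          -1.798     3.596     1.798
  eq         0.6949     3.674     8.901
  solve Keq expr → x = 1.798; check Q = 172.9
Then add 0.3466 M of E.
Step 2:
                  E         X         C
  init        1.042     3.674     8.901
  Δ         -0.1835     0.367    0.1835
  eq          0.858     4.041     9.085
  solve Keq expr → x = 0.1835; check Q = 172.9

Q₀ = 0.01733; Q < K (proceeds forward)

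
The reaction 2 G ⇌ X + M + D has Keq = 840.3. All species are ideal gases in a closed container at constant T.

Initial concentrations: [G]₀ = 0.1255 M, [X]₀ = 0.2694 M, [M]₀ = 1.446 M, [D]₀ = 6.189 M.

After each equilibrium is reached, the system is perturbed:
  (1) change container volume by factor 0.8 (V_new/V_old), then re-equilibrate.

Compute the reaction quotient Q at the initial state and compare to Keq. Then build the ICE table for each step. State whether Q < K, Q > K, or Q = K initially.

Q₀ = 153.1; Q < K (proceeds forward)

Q₀ = 153.1 vs Keq = 840.3 ⇒ Q<K, forward
Step 1:
                   G          X          M          D
  I           0.1255     0.2694      1.446      6.189
  C         -0.06784    0.03392    0.03392    0.03392
  E          0.05766     0.3033       1.48      6.223
  solve Keq expr → x = 0.03392; check Q = 840.3
Then change container volume by factor 0.8 (V_new/V_old).
Step 2:
                   G          X          M          D
  I          0.07207     0.3792       1.85      7.779
  C         0.007975  -0.003988  -0.003988  -0.003988
  E          0.08005     0.3752      1.846      7.775
  solve Keq expr → x = -0.003988; check Q = 840.3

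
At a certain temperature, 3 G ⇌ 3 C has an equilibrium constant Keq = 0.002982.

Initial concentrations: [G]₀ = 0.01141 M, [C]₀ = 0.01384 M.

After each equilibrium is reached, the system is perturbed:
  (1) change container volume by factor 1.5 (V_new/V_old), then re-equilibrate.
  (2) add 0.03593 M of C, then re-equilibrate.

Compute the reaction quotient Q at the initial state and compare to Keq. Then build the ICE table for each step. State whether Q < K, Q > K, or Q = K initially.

Q₀ = 1.785; Q > K (proceeds reverse)

Q₀ = 1.785 vs Keq = 0.002982 ⇒ Q>K, reverse
Step 1:
                   G          C
  init       0.01141    0.01384
  Δ          0.01066   -0.01066
  eq         0.02207   0.003177
  solve Keq expr → x = -0.003554; check Q = 0.002982
Then change container volume by factor 1.5 (V_new/V_old).
Step 2:
                   G          C
  init       0.01472   0.002118
  Δ                0          0
  eq         0.01472   0.002118
  solve Keq expr → x = 0; check Q = 0.002982
Then add 0.03593 M of C.
Step 3:
                   G          C
  init       0.01472    0.03805
  Δ          0.03141   -0.03141
  eq         0.04612   0.006639
  solve Keq expr → x = -0.01047; check Q = 0.002982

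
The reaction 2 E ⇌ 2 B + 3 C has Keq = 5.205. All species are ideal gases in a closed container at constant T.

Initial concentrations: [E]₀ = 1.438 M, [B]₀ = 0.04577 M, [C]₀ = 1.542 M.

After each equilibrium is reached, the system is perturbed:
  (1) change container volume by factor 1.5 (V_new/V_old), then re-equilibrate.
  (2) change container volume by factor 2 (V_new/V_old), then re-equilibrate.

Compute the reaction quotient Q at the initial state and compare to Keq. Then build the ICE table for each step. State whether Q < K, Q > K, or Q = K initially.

Q₀ = 0.003714; Q < K (proceeds forward)

Q₀ = 0.003714 vs Keq = 5.205 ⇒ Q<K, forward
Step 1:
                    E           B           C
  init          1.438     0.04577       1.542
  Δ           -0.5319      0.5319      0.7978
  eq           0.9061      0.5776        2.34
  solve Keq expr → x = 0.2659; check Q = 5.205
Then change container volume by factor 1.5 (V_new/V_old).
Step 2:
                    E           B           C
  init         0.6041      0.3851        1.56
  Δ            -0.111       0.111      0.1664
  eq           0.4931       0.496       1.726
  solve Keq expr → x = 0.05548; check Q = 5.205
Then change container volume by factor 2 (V_new/V_old).
Step 3:
                    E           B           C
  init         0.2466       0.248      0.8631
  Δ          -0.09497     0.09497      0.1425
  eq           0.1516       0.343       1.006
  solve Keq expr → x = 0.04748; check Q = 5.205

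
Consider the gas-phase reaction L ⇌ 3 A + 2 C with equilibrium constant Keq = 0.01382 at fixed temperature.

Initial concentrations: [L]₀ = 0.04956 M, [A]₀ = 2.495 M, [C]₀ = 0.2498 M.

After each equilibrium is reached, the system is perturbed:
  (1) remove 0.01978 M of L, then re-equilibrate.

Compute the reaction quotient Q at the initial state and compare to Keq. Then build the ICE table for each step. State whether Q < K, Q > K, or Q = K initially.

Q₀ = 19.56 vs Keq = 0.01382 ⇒ Q>K, reverse
Step 1:
                   L          A          C
  I          0.04956      2.495     0.2498
  C           0.1172    -0.3517    -0.2345
  E           0.1668      2.143     0.0153
  solve Keq expr → x = -0.1172; check Q = 0.01382
Then remove 0.01978 M of L.
Step 2:
                   L          A          C
  I            0.147      2.143     0.0153
  C       4.5015e-04   -0.00135 -9.0029e-04
  E           0.1475      2.142     0.0144
  solve Keq expr → x = -4.5015e-04; check Q = 0.01382

Q₀ = 19.56; Q > K (proceeds reverse)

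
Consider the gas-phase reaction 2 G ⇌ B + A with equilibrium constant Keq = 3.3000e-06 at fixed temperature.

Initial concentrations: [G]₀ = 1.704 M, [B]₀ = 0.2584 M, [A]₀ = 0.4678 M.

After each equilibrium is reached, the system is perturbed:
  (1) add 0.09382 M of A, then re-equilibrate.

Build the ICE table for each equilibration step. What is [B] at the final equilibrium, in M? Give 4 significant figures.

Q₀ = 0.04163 vs Keq = 3.3000e-06 ⇒ Q>K, reverse
Step 1:
                  G         B         A
  Initial     1.704    0.2584    0.4678
  Change     0.5166   -0.2583   -0.2583
  Equil       2.221 7.7684e-05    0.2095
  solve Keq expr → x = -0.2583; check Q = 3.3000e-06
Then add 0.09382 M of A.
Step 2:
                  G         B         A
  Initial     2.221 7.7684e-05    0.3033
  Change  4.8048e-05 -2.4024e-05 -2.4024e-05
  Equil       2.221 5.3661e-05    0.3033
  solve Keq expr → x = -2.4024e-05; check Q = 3.3000e-06

[B]_eq = 5.3661e-05 M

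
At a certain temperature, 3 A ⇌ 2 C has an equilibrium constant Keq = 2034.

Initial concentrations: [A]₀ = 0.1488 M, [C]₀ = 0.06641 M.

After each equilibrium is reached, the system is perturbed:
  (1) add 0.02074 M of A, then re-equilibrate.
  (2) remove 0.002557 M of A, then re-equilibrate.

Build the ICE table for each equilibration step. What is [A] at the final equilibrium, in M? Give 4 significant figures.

[A]_eq = 0.02346 M

Q₀ = 1.339 vs Keq = 2034 ⇒ Q<K, forward
Step 1:
                  A         C
  I          0.1488   0.06641
  C         -0.1264    0.0843
  E         0.02235    0.1507
  solve Keq expr → x = 0.04215; check Q = 2034
Then add 0.02074 M of A.
Step 2:
                  A         C
  I         0.04309    0.1507
  C        -0.01947   0.01298
  E         0.02362    0.1637
  solve Keq expr → x = 0.006491; check Q = 2034
Then remove 0.002557 M of A.
Step 3:
                  A         C
  I         0.02106    0.1637
  C        0.002403 -0.001602
  E         0.02346    0.1621
  solve Keq expr → x = -8.0089e-04; check Q = 2034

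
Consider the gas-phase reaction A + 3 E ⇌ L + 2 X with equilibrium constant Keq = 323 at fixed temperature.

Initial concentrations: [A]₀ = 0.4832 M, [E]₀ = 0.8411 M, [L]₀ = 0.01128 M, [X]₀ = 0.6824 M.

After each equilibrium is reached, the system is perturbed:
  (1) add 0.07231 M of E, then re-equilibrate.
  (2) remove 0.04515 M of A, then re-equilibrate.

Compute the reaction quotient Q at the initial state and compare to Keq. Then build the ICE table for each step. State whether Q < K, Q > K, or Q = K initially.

Q₀ = 0.01827; Q < K (proceeds forward)

Q₀ = 0.01827 vs Keq = 323 ⇒ Q<K, forward
Step 1:
                    A           E           L           X
  I            0.4832      0.8411     0.01128      0.6824
  C           -0.2284     -0.6853      0.2284      0.4569
  E            0.2548      0.1558      0.2397       1.139
  solve Keq expr → x = 0.2284; check Q = 323
Then add 0.07231 M of E.
Step 2:
                    A           E           L           X
  I            0.2548      0.2281      0.2397       1.139
  C          -0.01996    -0.05987     0.01996     0.03992
  E            0.2348      0.1682      0.2597       1.179
  solve Keq expr → x = 0.01996; check Q = 323
Then remove 0.04515 M of A.
Step 3:
                    A           E           L           X
  I            0.1897      0.1682      0.2597       1.179
  C          0.003312    0.009935   -0.003312   -0.006623
  E             0.193      0.1782      0.2564       1.173
  solve Keq expr → x = -0.003312; check Q = 323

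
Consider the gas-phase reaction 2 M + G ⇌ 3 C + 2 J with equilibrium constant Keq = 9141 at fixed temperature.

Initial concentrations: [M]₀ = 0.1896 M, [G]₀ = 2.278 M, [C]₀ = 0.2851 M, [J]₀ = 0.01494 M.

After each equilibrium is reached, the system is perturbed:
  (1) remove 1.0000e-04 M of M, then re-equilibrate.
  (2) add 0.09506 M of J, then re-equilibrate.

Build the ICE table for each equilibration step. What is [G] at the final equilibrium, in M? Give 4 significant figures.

[G]_eq = 2.184 M

Q₀ = 6.3163e-05 vs Keq = 9141 ⇒ Q<K, forward
Step 1:
                  M         G         C         J
  Initial    0.1896     2.278    0.2851   0.01494
  Change     -0.189  -0.09449    0.2835     0.189
  Equil   6.1882e-04     2.184    0.5686    0.2039
  solve Keq expr → x = 0.09449; check Q = 9141
Then remove 1.0000e-04 M of M.
Step 2:
                  M         G         C         J
  Initial 5.1882e-04     2.184    0.5686    0.2039
  Change  9.9448e-05 4.9724e-05 -1.4917e-04 -9.9448e-05
  Equil   6.1827e-04     2.184    0.5684    0.2038
  solve Keq expr → x = -4.9724e-05; check Q = 9141
Then add 0.09506 M of J.
Step 3:
                  M         G         C         J
  Initial 6.1827e-04     2.184    0.5684    0.2989
  Change  2.8643e-04 1.4321e-04 -4.2964e-04 -2.8643e-04
  Equil   9.0470e-04     2.184     0.568    0.2986
  solve Keq expr → x = -1.4321e-04; check Q = 9141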